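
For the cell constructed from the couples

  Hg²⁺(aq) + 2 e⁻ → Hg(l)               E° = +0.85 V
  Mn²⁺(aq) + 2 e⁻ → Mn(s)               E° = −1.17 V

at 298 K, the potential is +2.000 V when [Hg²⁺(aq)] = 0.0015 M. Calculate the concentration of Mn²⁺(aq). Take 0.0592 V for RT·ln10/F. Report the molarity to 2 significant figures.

Hg²⁺/Hg is the cathode (higher E°); E°cell = +0.85 − (−1.17) = +2.02 V with n = 2.
Rearranging E = E° − (0.0592/n)·log Q gives log Q = 2(+2.02 − (+2.000))/0.0592 = 0.676.
Balancing electrons gives Hg²⁺(aq) + Mn(s) → Hg(l) + Mn²⁺(aq); thus Q = [Mn²⁺(aq)] / [Hg²⁺(aq)].
Solving for the unknown gives log [Mn²⁺(aq)] = −2.148, so [Mn²⁺(aq)] ≈ 0.0071 M.

0.0071 M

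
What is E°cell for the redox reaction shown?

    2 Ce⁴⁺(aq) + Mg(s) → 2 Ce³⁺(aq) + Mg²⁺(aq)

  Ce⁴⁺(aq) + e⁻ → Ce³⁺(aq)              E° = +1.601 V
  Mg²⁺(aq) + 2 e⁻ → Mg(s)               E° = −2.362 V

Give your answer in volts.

In the reaction as written, Ce⁴⁺(aq) is reduced (cathode) and Mg²⁺(aq) is produced by oxidation at the anode.
E°cell = E°(cathode) − E°(anode) = +1.601 − (−2.362) = +3.963 V.
The positive value indicates the reaction is spontaneous as written.

+3.963 V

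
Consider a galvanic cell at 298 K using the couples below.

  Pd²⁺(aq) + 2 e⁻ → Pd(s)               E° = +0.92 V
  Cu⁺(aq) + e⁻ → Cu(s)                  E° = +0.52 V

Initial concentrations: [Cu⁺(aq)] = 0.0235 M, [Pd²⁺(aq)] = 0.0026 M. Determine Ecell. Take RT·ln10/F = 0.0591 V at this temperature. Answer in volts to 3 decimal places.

+0.420 V

Since E°(Pd²⁺/Pd) > E°(Cu⁺/Cu), Pd²⁺/Pd serves as the cathode.
The standard potential is +0.92 − (+0.52) = +0.40 V and the balanced reaction transfers n = 2 electrons.
Balancing gives Pd²⁺(aq) + 2 Cu(s) → Pd(s) + 2 Cu⁺(aq); hence Q = [Cu⁺(aq)]^2 / [Pd²⁺(aq)] = 0.212 (log Q = −0.673).
By the Nernst equation, E = +0.40 − (0.0591/2)·(−0.673) = +0.420 V.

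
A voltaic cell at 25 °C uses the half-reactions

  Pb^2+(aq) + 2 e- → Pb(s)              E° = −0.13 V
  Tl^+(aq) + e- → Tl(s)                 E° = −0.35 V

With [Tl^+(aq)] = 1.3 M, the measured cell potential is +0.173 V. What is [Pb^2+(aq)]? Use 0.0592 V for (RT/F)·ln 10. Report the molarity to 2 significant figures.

Pb²⁺/Pb is the cathode (higher E°); E°cell = −0.13 − (−0.35) = +0.22 V with n = 2.
Since E = E° − (0.0592/n)·log Q, log Q = n(E° − E)/0.0592 = 1.588.
The balanced reaction is Pb^2+(aq) + 2 Tl(s) → Pb(s) + 2 Tl^+(aq), so Q = [Tl^+(aq)]^2 / [Pb^2+(aq)].
Solving for the unknown gives log [Pb^2+(aq)] = −1.360, so [Pb^2+(aq)] ≈ 0.044 M.

0.044 M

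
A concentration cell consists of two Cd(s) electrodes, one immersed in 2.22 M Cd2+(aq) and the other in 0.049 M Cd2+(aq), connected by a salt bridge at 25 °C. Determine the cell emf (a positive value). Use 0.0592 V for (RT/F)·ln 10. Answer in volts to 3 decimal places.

0.049 V

For a concentration cell E°cell = 0, since both electrodes use the same couple.
The compartment with the higher Cd2+(aq) concentration (2.22 M) acts as the cathode; ions are reduced there and produced at the dilute (0.049 M) anode.
With n = 2, Ecell = −(0.0592/2)·log([dilute]/[conc]) = −(0.0592/2)·log(0.049/2.22) = +0.049 V.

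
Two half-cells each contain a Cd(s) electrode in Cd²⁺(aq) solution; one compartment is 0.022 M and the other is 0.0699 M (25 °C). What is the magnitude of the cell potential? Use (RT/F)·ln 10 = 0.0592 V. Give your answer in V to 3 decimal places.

For a concentration cell E°cell = 0, since both electrodes use the same couple.
The compartment with the higher Cd²⁺(aq) concentration (0.0699 M) acts as the cathode; ions are reduced there and produced at the dilute (0.022 M) anode.
With n = 2, Ecell = −(0.0592/2)·log([dilute]/[conc]) = −(0.0592/2)·log(0.022/0.0699) = +0.015 V.

0.015 V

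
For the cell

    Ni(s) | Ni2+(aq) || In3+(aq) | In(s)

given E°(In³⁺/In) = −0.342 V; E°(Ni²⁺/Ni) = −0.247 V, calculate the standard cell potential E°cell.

−0.095 V

By convention the left-hand electrode in cell notation is the anode (oxidation) and the right-hand electrode is the cathode (reduction).
E°cell = E°(right) − E°(left) = −0.342 − (−0.247) = −0.095 V.
The negative sign shows that, as written, the cell would require an external voltage to drive the reaction.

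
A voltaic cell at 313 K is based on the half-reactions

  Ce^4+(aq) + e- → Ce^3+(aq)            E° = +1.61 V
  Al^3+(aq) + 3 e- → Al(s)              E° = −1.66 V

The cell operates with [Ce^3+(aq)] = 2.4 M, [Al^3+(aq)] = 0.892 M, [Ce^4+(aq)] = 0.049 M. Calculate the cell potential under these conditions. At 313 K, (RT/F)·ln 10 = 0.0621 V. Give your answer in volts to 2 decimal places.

Ce⁴⁺/Ce³⁺ is reduced (cathode, E° = +1.61 V) and Al³⁺/Al is oxidized (anode).
E°cell = E°cat − E°an = +1.61 − (−1.66) = +3.27 V; n = 3.
For the overall reaction 3 Ce^4+(aq) + Al(s) → 3 Ce^3+(aq) + Al^3+(aq), Q = ([Ce^3+(aq)]^3·[Al^3+(aq)]) / [Ce^4+(aq)]^3 = 1.05×10^5, giving log Q = 5.020.
Applying E = E° − (RT ln10/nF)·log Q gives +3.27 − (0.0621/3)(5.020) = +3.17 V.

+3.17 V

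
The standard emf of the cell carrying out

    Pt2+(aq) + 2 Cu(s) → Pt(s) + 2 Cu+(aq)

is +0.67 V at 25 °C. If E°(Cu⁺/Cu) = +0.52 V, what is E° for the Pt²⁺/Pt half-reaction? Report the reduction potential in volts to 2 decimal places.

+1.19 V

In the reaction as written the Pt²⁺/Pt couple is reduced (cathode) and Cu⁺/Cu is oxidized (anode), so E°cell = E°(Pt²⁺/Pt) − E°(Cu⁺/Cu).
E°(Pt²⁺/Pt) = E°cell + E°(anode) = +0.67 + (+0.52) = +1.19 V.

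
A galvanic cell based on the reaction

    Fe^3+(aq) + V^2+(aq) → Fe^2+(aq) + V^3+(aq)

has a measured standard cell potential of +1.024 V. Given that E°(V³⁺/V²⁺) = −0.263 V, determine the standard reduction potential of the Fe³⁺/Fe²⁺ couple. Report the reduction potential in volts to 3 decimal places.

+0.761 V

In the reaction as written the Fe³⁺/Fe²⁺ couple is reduced (cathode) and V³⁺/V²⁺ is oxidized (anode), so E°cell = E°(Fe³⁺/Fe²⁺) − E°(V³⁺/V²⁺).
E°(Fe³⁺/Fe²⁺) = E°cell + E°(anode) = +1.024 + (−0.263) = +0.761 V.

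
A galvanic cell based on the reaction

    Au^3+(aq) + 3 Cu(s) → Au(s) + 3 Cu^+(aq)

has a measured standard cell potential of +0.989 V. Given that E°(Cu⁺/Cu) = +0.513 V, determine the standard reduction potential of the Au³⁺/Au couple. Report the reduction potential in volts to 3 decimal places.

+1.502 V

In the reaction as written the Au³⁺/Au couple is reduced (cathode) and Cu⁺/Cu is oxidized (anode), so E°cell = E°(Au³⁺/Au) − E°(Cu⁺/Cu).
E°(Au³⁺/Au) = E°cell + E°(anode) = +0.989 + (+0.513) = +1.502 V.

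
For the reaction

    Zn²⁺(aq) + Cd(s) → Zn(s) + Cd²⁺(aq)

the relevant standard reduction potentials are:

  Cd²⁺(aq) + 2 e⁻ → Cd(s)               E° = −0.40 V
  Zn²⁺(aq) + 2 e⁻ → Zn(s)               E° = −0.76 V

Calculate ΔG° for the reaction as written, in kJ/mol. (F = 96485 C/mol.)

In the reaction as written Zn²⁺(aq) is reduced, so the Zn²⁺/Zn couple is the cathode and Cd²⁺/Cd is the anode.
E°cell = −0.76 − (−0.40) = −0.36 V; balancing electrons gives n = 2.
ΔG° = −nFE°cell = −(2)(96485)(−0.36) J/mol = +69.5 kJ/mol.

+69.5 kJ/mol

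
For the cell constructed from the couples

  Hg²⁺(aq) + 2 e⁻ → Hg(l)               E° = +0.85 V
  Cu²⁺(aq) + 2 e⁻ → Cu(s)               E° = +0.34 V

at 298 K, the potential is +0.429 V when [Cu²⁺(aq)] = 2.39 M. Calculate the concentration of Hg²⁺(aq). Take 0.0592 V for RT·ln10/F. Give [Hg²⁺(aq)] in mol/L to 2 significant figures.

0.0044 M

Hg²⁺/Hg is the cathode (higher E°); E°cell = +0.85 − (+0.34) = +0.51 V with n = 2.
Since E = E° − (0.0592/n)·log Q, log Q = n(E° − E)/0.0592 = 2.736.
For Hg²⁺(aq) + Cu(s) → Hg(l) + Cu²⁺(aq), the reaction quotient is Q = [Cu²⁺(aq)] / [Hg²⁺(aq)].
Solving for the unknown gives log [Hg²⁺(aq)] = −2.358, so [Hg²⁺(aq)] ≈ 0.0044 M.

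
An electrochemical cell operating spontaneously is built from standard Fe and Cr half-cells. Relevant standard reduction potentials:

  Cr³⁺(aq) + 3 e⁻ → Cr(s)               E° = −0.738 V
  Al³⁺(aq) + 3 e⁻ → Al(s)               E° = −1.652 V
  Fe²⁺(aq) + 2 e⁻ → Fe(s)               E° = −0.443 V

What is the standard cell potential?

Of the two couples in this cell, the one with the more positive reduction potential is reduced at the cathode: here that is Fe²⁺/Fe (−0.443 V); Cr³⁺/Cr (−0.738 V) is the anode.
E°cell = E°(cathode) − E°(anode) = −0.443 − (−0.738) = +0.295 V.

+0.295 V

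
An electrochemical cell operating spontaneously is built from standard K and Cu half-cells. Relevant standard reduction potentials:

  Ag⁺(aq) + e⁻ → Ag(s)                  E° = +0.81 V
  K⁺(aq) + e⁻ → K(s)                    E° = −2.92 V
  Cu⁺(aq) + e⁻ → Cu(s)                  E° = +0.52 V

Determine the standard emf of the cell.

Of the two couples in this cell, the one with the more positive reduction potential is reduced at the cathode: here that is Cu⁺/Cu (+0.52 V); K⁺/K (−2.92 V) is the anode.
E°cell = E°(cathode) − E°(anode) = +0.52 − (−2.92) = +3.44 V.

+3.44 V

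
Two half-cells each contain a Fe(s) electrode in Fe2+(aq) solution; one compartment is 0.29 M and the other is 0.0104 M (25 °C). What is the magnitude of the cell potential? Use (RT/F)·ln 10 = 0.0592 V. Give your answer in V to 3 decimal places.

For a concentration cell E°cell = 0, since both electrodes use the same couple.
The compartment with the higher Fe2+(aq) concentration (0.29 M) acts as the cathode; ions are reduced there and produced at the dilute (0.0104 M) anode.
With n = 2, Ecell = −(0.0592/2)·log([dilute]/[conc]) = −(0.0592/2)·log(0.0104/0.29) = +0.043 V.

0.043 V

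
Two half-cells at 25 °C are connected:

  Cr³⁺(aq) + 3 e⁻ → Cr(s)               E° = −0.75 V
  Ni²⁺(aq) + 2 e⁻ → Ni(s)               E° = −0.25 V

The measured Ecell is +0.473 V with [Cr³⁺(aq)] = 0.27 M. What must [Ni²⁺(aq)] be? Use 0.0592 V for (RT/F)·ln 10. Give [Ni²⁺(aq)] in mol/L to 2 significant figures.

0.051 M

With Ni²⁺/Ni at the cathode and Cr³⁺/Cr at the anode, E°cell = −0.25 − (−0.75) = +0.50 V (n = 6).
Since E = E° − (0.0592/n)·log Q, log Q = n(E° − E)/0.0592 = 2.736.
For 3 Ni²⁺(aq) + 2 Cr(s) → 3 Ni(s) + 2 Cr³⁺(aq), the reaction quotient is Q = [Cr³⁺(aq)]^2 / [Ni²⁺(aq)]^3.
Substituting the known concentrations and solving, log [Ni²⁺(aq)] = −1.291 and [Ni²⁺(aq)] = 0.051 M.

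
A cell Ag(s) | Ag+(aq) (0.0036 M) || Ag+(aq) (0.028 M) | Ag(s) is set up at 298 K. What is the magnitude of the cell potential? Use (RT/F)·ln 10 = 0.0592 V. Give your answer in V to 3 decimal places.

0.053 V

For a concentration cell E°cell = 0, since both electrodes use the same couple.
The compartment with the higher Ag+(aq) concentration (0.028 M) acts as the cathode; ions are reduced there and produced at the dilute (0.0036 M) anode.
With n = 1, Ecell = −(0.0592/1)·log([dilute]/[conc]) = −(0.0592/1)·log(0.0036/0.028) = +0.053 V.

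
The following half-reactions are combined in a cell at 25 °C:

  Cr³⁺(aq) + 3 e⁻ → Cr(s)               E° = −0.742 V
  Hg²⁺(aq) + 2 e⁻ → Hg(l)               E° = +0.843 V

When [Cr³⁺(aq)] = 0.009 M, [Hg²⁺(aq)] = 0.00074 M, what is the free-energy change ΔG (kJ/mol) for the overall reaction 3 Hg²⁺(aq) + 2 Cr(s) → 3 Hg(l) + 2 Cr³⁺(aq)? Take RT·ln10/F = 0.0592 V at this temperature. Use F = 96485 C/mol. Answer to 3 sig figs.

−887 kJ/mol

With Hg²⁺/Hg reduced at the cathode, E°cell = +0.843 − (−0.742) = +1.585 V and n = 6.
Q = [Cr³⁺(aq)]^2 / [Hg²⁺(aq)]^3 = 2×10^5, so log Q = 5.301 and E = +1.585 − (0.0592/6)(5.301) = +1.5327 V.
Finally ΔG = −nFE = −(6)(96485 C/mol)(+1.5327 V) = −887 kJ/mol.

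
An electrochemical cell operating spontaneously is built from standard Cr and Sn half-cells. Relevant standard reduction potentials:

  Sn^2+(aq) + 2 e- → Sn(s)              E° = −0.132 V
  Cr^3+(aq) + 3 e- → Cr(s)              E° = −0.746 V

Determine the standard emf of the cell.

The Sn²⁺/Sn couple has the higher E°, so Sn ion is reduced (cathode) and Cr is oxidized (anode).
E°cell = E°(cathode) − E°(anode) = −0.132 − (−0.746) = +0.614 V.

+0.614 V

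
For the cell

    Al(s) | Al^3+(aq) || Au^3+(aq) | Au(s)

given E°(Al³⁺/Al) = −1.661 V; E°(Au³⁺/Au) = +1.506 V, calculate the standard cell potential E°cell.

+3.167 V

By convention the left-hand electrode in cell notation is the anode (oxidation) and the right-hand electrode is the cathode (reduction).
E°cell = E°(right) − E°(left) = +1.506 − (−1.661) = +3.167 V.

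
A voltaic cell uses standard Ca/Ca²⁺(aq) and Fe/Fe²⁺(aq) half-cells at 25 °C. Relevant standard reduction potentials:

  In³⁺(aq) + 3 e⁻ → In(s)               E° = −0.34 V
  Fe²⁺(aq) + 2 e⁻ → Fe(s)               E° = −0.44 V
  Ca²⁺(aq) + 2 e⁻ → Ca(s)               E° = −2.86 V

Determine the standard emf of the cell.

Of the two couples in this cell, the one with the more positive reduction potential is reduced at the cathode: here that is Fe²⁺/Fe (−0.44 V); Ca²⁺/Ca (−2.86 V) is the anode.
E°cell = E°(cathode) − E°(anode) = −0.44 − (−2.86) = +2.42 V.

+2.42 V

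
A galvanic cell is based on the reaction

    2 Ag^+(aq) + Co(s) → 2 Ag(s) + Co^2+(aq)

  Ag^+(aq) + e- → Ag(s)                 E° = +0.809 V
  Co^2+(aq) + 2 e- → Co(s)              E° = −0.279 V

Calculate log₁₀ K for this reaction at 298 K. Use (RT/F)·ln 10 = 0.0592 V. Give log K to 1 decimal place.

log K = 36.8

The Ag⁺/Ag couple is reduced (cathode); E°cell = +0.809 − (−0.279) = +1.088 V with n = 2.
At equilibrium E = 0, so log K = nE°cell / 0.0592 = (2)(+1.088) / 0.0592 = 36.8.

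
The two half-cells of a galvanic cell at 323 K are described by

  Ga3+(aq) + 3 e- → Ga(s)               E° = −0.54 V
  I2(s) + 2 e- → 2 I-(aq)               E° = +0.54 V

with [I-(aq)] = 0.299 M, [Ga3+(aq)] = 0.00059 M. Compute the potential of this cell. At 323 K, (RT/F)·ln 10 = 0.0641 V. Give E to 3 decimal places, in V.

+1.183 V

The I₂/I⁻ couple has the more positive E°, so it is the cathode; Ga³⁺/Ga is the anode.
E°cell = E°cat − E°an = +0.54 − (−0.54) = +1.08 V; n = 6.
The balanced reaction is 3 I2(s) + 2 Ga(s) → 6 I-(aq) + 2 Ga3+(aq), so Q = [I-(aq)]^6·[Ga3+(aq)]^2 = 2.49×10^−10 and log Q = −9.604.
Applying E = E° − (RT ln10/nF)·log Q gives +1.08 − (0.0641/6)(−9.604) = +1.183 V.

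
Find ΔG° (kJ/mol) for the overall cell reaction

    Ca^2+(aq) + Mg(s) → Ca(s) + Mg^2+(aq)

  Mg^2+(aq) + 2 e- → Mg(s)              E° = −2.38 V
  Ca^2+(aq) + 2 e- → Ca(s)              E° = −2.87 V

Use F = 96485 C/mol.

+94.6 kJ/mol

In the reaction as written Ca^2+(aq) is reduced, so the Ca²⁺/Ca couple is the cathode and Mg²⁺/Mg is the anode.
E°cell = −2.87 − (−2.38) = −0.49 V; balancing electrons gives n = 2.
ΔG° = −nFE°cell = −(2)(96485)(−0.49) J/mol = +94.6 kJ/mol.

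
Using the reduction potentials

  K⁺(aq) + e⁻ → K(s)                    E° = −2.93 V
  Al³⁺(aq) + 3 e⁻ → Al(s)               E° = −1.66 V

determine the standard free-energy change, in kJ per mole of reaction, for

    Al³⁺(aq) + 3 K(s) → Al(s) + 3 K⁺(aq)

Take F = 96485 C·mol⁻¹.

−368 kJ/mol

In the reaction as written Al³⁺(aq) is reduced, so the Al³⁺/Al couple is the cathode and K⁺/K is the anode.
E°cell = −1.66 − (−2.93) = +1.27 V; balancing electrons gives n = 3.
ΔG° = −nFE°cell = −(3)(96485)(+1.27) J/mol = −368 kJ/mol.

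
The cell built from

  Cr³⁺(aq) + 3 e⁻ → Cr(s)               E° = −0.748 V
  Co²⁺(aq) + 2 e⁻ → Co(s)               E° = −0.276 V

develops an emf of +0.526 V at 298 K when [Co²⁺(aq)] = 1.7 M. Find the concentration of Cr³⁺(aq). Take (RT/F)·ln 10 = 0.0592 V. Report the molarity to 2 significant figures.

The Co²⁺/Co couple has the larger reduction potential, so it is the cathode: E°cell = −0.276 − (−0.748) = +0.472 V and n = 6.
Since E = E° − (0.0592/n)·log Q, log Q = n(E° − E)/0.0592 = −5.473.
The balanced reaction is 3 Co²⁺(aq) + 2 Cr(s) → 3 Co(s) + 2 Cr³⁺(aq), so Q = [Cr³⁺(aq)]^2 / [Co²⁺(aq)]^3.
Solving for the unknown gives log [Cr³⁺(aq)] = −2.391, so [Cr³⁺(aq)] ≈ 0.0041 M.

0.0041 M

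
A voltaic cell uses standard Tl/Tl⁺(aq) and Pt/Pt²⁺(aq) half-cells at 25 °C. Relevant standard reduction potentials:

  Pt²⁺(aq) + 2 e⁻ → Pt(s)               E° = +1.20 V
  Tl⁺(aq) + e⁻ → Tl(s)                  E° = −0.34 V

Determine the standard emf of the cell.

The Pt²⁺/Pt couple has the higher E°, so Pt ion is reduced (cathode) and Tl is oxidized (anode).
E°cell = E°(cathode) − E°(anode) = +1.20 − (−0.34) = +1.54 V.

+1.54 V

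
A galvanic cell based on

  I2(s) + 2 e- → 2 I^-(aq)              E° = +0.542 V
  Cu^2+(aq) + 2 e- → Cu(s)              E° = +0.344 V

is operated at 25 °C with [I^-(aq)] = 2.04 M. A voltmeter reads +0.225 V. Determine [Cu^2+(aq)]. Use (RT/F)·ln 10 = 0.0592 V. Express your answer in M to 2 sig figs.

I₂/I⁻ is the cathode (higher E°); E°cell = +0.542 − (+0.344) = +0.198 V with n = 2.
From the Nernst equation, log Q = n(E° − E)/0.0592 = 2·(+0.198 − (+0.225))/0.0592 = −0.912.
The balanced reaction is I2(s) + Cu(s) → 2 I^-(aq) + Cu^2+(aq), so Q = [I^-(aq)]^2·[Cu^2+(aq)].
Isolating [Cu^2+(aq)] in Q = 10^{−0.912} yields log [Cu^2+(aq)] = −1.531, i.e. 0.029 M.

0.029 M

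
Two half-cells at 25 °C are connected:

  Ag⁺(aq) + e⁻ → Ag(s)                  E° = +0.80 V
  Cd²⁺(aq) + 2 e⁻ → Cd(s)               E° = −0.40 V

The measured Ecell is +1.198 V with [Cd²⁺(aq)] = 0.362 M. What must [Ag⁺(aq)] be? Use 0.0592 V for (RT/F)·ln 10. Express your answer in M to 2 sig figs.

0.56 M

Ag⁺/Ag is the cathode (higher E°); E°cell = +0.80 − (−0.40) = +1.20 V with n = 2.
Since E = E° − (0.0592/n)·log Q, log Q = n(E° − E)/0.0592 = 0.068.
Balancing electrons gives 2 Ag⁺(aq) + Cd(s) → 2 Ag(s) + Cd²⁺(aq); thus Q = [Cd²⁺(aq)] / [Ag⁺(aq)]^2.
Isolating [Ag⁺(aq)] in Q = 10^{0.068} yields log [Ag⁺(aq)] = −0.255, i.e. 0.56 M.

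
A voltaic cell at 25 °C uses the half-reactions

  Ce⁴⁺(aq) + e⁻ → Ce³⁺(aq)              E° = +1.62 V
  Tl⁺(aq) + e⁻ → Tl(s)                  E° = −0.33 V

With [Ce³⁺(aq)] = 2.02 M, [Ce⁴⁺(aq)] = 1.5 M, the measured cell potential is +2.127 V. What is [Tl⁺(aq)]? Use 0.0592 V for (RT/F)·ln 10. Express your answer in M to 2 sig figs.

Ce⁴⁺/Ce³⁺ is the cathode (higher E°); E°cell = +1.62 − (−0.33) = +1.95 V with n = 1.
From the Nernst equation, log Q = n(E° − E)/0.0592 = 1·(+1.95 − (+2.127))/0.0592 = −2.990.
Balancing electrons gives Ce⁴⁺(aq) + Tl(s) → Ce³⁺(aq) + Tl⁺(aq); thus Q = ([Ce³⁺(aq)]·[Tl⁺(aq)]) / [Ce⁴⁺(aq)].
Solving for the unknown gives log [Tl⁺(aq)] = −3.119, so [Tl⁺(aq)] ≈ 0.00076 M.

0.00076 M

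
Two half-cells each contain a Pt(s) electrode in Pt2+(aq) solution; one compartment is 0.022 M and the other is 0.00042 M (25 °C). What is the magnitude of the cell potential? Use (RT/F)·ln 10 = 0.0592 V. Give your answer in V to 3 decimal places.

For a concentration cell E°cell = 0, since both electrodes use the same couple.
The compartment with the higher Pt2+(aq) concentration (0.022 M) acts as the cathode; ions are reduced there and produced at the dilute (0.00042 M) anode.
With n = 2, Ecell = −(0.0592/2)·log([dilute]/[conc]) = −(0.0592/2)·log(0.00042/0.022) = +0.051 V.

0.051 V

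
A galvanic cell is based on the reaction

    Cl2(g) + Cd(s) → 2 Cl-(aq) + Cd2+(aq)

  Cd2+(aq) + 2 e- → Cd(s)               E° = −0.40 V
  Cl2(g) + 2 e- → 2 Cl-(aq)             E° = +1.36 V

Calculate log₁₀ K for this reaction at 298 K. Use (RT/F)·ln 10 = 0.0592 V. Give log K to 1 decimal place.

The Cl₂/Cl⁻ couple is reduced (cathode); E°cell = +1.36 − (−0.40) = +1.76 V with n = 2.
At equilibrium E = 0, so log K = nE°cell / 0.0592 = (2)(+1.76) / 0.0592 = 59.5.

log K = 59.5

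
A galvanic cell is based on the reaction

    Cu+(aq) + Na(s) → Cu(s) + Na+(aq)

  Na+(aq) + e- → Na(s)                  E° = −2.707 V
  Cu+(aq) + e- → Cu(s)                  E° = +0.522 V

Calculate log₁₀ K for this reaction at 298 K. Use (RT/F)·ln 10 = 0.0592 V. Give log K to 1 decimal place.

log K = 54.5

The Cu⁺/Cu couple is reduced (cathode); E°cell = +0.522 − (−2.707) = +3.229 V with n = 1.
At equilibrium E = 0, so log K = nE°cell / 0.0592 = (1)(+3.229) / 0.0592 = 54.5.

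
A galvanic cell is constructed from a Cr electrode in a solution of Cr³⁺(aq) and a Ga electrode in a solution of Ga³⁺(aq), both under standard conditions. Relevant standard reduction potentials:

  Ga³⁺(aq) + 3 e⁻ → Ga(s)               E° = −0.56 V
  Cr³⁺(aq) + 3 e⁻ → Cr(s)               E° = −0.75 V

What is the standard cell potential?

+0.19 V

The Ga³⁺/Ga couple has the higher E°, so Ga ion is reduced (cathode) and Cr is oxidized (anode).
E°cell = E°(cathode) − E°(anode) = −0.56 − (−0.75) = +0.19 V.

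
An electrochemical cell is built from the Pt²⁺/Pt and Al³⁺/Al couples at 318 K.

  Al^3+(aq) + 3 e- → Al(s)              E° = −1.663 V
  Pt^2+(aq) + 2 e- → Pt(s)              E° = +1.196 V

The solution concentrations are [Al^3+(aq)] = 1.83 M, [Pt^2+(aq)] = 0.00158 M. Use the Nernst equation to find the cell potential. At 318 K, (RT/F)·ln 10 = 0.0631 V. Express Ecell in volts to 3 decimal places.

+2.765 V

Since E°(Pt²⁺/Pt) > E°(Al³⁺/Al), Pt²⁺/Pt serves as the cathode.
E°cell = +1.196 − (−1.663) = +2.859 V, with n = 6 electrons transferred.
Balancing gives 3 Pt^2+(aq) + 2 Al(s) → 3 Pt(s) + 2 Al^3+(aq); hence Q = [Al^3+(aq)]^2 / [Pt^2+(aq)]^3 = 8.49×10^8 (log Q = 8.929).
Applying E = E° − (RT ln10/nF)·log Q gives +2.859 − (0.0631/6)(8.929) = +2.765 V.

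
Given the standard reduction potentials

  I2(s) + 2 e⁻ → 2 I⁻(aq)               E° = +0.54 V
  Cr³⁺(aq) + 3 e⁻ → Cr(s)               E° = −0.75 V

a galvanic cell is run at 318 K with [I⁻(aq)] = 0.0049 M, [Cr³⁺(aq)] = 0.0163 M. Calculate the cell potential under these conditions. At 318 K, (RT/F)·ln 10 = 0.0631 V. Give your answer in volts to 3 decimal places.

The I₂/I⁻ couple has the more positive E°, so it is the cathode; Cr³⁺/Cr is the anode.
The standard potential is +0.54 − (−0.75) = +1.29 V and the balanced reaction transfers n = 6 electrons.
For the overall reaction 3 I2(s) + 2 Cr(s) → 6 I⁻(aq) + 2 Cr³⁺(aq), Q = [I⁻(aq)]^6·[Cr³⁺(aq)]^2 = 3.68×10^−18, giving log Q = −17.434.
Applying E = E° − (RT ln10/nF)·log Q gives +1.29 − (0.0631/6)(−17.434) = +1.473 V.

+1.473 V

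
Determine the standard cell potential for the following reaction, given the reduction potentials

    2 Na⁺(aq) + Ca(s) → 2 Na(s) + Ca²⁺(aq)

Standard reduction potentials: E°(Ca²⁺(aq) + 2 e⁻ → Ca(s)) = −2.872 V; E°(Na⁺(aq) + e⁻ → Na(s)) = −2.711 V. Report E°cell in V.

+0.161 V

In the reaction as written, Na⁺(aq) is reduced (cathode) and Ca²⁺(aq) is produced by oxidation at the anode.
E°cell = E°(cathode) − E°(anode) = −2.711 − (−2.872) = +0.161 V.
The positive value indicates the reaction is spontaneous as written.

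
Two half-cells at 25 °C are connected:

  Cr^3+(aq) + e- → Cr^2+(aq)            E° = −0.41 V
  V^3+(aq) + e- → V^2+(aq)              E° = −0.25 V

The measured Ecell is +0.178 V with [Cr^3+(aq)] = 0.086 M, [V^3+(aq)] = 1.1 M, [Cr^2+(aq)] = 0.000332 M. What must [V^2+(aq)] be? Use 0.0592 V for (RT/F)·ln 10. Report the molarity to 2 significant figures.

0.0021 M

The V³⁺/V²⁺ couple has the larger reduction potential, so it is the cathode: E°cell = −0.25 − (−0.41) = +0.16 V and n = 1.
From the Nernst equation, log Q = n(E° − E)/0.0592 = 1·(+0.16 − (+0.178))/0.0592 = −0.304.
Balancing electrons gives V^3+(aq) + Cr^2+(aq) → V^2+(aq) + Cr^3+(aq); thus Q = ([V^2+(aq)]·[Cr^3+(aq)]) / ([V^3+(aq)]·[Cr^2+(aq)]).
Substituting the known concentrations and solving, log [V^2+(aq)] = −2.676 and [V^2+(aq)] = 0.0021 M.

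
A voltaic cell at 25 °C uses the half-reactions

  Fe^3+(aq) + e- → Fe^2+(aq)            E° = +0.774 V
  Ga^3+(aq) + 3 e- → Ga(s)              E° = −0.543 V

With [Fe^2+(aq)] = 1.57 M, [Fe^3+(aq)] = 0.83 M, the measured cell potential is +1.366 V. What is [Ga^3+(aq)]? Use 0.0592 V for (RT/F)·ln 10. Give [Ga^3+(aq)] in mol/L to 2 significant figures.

With Fe³⁺/Fe²⁺ at the cathode and Ga³⁺/Ga at the anode, E°cell = +0.774 − (−0.543) = +1.317 V (n = 3).
Since E = E° − (0.0592/n)·log Q, log Q = n(E° − E)/0.0592 = −2.483.
The balanced reaction is 3 Fe^3+(aq) + Ga(s) → 3 Fe^2+(aq) + Ga^3+(aq), so Q = ([Fe^2+(aq)]^3·[Ga^3+(aq)]) / [Fe^3+(aq)]^3.
Isolating [Ga^3+(aq)] in Q = 10^{−2.483} yields log [Ga^3+(aq)] = −3.313, i.e. 0.00049 M.

0.00049 M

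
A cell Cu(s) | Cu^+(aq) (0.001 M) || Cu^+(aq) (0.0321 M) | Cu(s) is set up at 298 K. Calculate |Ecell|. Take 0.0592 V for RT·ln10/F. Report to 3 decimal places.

0.089 V

For a concentration cell E°cell = 0, since both electrodes use the same couple.
The compartment with the higher Cu^+(aq) concentration (0.0321 M) acts as the cathode; ions are reduced there and produced at the dilute (0.001 M) anode.
With n = 1, Ecell = −(0.0592/1)·log([dilute]/[conc]) = −(0.0592/1)·log(0.001/0.0321) = +0.089 V.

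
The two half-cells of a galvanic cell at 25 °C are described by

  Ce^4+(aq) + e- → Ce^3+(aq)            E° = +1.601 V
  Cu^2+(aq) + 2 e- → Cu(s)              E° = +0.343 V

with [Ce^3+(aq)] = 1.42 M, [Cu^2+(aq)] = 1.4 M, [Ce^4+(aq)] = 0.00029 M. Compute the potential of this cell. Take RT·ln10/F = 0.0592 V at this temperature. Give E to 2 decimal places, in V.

Since E°(Ce⁴⁺/Ce³⁺) > E°(Cu²⁺/Cu), Ce⁴⁺/Ce³⁺ serves as the cathode.
E°cell = E°cat − E°an = +1.601 − (+0.343) = +1.258 V; n = 2.
The balanced reaction is 2 Ce^4+(aq) + Cu(s) → 2 Ce^3+(aq) + Cu^2+(aq), so Q = ([Ce^3+(aq)]^2·[Cu^2+(aq)]) / [Ce^4+(aq)]^2 = 3.36×10^7 and log Q = 7.526.
E = E° − (0.0592/n)·log Q = +1.258 − (0.0592/2)(7.526) = +1.04 V.

+1.04 V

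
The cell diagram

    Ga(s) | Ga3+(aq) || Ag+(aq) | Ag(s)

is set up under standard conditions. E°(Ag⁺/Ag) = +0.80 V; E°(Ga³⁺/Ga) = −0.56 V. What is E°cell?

By convention the left-hand electrode in cell notation is the anode (oxidation) and the right-hand electrode is the cathode (reduction).
E°cell = E°(right) − E°(left) = +0.80 − (−0.56) = +1.36 V.

+1.36 V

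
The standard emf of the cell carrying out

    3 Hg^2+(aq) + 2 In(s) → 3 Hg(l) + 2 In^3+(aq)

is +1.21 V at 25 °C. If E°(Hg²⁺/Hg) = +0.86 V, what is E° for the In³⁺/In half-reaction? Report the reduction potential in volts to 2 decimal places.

−0.35 V

In the reaction as written the Hg²⁺/Hg couple is reduced (cathode) and In³⁺/In is oxidized (anode), so E°cell = E°(Hg²⁺/Hg) − E°(In³⁺/In).
E°(In³⁺/In) = E°(cathode) − E°cell = +0.86 − (+1.21) = −0.35 V.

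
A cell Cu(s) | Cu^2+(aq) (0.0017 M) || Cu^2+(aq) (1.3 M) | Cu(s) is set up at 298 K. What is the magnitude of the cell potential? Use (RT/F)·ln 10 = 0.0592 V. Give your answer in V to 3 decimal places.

For a concentration cell E°cell = 0, since both electrodes use the same couple.
The compartment with the higher Cu^2+(aq) concentration (1.3 M) acts as the cathode; ions are reduced there and produced at the dilute (0.0017 M) anode.
With n = 2, Ecell = −(0.0592/2)·log([dilute]/[conc]) = −(0.0592/2)·log(0.0017/1.3) = +0.085 V.

0.085 V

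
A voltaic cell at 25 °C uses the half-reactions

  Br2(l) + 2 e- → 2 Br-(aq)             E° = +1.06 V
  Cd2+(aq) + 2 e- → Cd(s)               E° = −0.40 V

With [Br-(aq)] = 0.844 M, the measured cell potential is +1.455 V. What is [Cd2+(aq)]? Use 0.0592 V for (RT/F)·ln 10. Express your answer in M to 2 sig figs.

2.1 M

The Br₂/Br⁻ couple has the larger reduction potential, so it is the cathode: E°cell = +1.06 − (−0.40) = +1.46 V and n = 2.
Since E = E° − (0.0592/n)·log Q, log Q = n(E° − E)/0.0592 = 0.169.
For Br2(l) + Cd(s) → 2 Br-(aq) + Cd2+(aq), the reaction quotient is Q = [Br-(aq)]^2·[Cd2+(aq)].
Isolating [Cd2+(aq)] in Q = 10^{0.169} yields log [Cd2+(aq)] = 0.316, i.e. 2.1 M.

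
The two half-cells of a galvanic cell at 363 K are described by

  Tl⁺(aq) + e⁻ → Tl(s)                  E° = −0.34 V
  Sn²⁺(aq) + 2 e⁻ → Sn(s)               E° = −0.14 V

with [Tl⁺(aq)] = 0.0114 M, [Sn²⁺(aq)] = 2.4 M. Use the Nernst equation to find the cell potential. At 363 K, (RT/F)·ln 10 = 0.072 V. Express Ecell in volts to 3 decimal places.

Since E°(Sn²⁺/Sn) > E°(Tl⁺/Tl), Sn²⁺/Sn serves as the cathode.
E°cell = −0.14 − (−0.34) = +0.20 V, with n = 2 electrons transferred.
Balancing gives Sn²⁺(aq) + 2 Tl(s) → Sn(s) + 2 Tl⁺(aq); hence Q = [Tl⁺(aq)]^2 / [Sn²⁺(aq)] = 5.42×10^−5 (log Q = −4.266).
E = E° − (0.072/n)·log Q = +0.20 − (0.072/2)(−4.266) = +0.354 V.

+0.354 V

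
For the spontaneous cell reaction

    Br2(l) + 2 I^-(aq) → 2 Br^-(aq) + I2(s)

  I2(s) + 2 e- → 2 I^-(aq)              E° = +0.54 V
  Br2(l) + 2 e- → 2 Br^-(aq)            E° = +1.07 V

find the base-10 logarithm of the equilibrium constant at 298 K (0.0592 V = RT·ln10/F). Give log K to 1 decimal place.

log K = 17.9

The Br₂/Br⁻ couple is reduced (cathode); E°cell = +1.07 − (+0.54) = +0.53 V with n = 2.
At equilibrium E = 0, so log K = nE°cell / 0.0592 = (2)(+0.53) / 0.0592 = 17.9.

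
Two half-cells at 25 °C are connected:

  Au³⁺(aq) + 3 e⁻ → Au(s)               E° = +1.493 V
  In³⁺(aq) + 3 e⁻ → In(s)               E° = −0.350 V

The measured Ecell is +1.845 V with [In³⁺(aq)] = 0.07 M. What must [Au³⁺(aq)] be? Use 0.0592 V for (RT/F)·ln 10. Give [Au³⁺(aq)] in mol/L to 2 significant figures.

The Au³⁺/Au couple has the larger reduction potential, so it is the cathode: E°cell = +1.493 − (−0.350) = +1.843 V and n = 3.
Rearranging E = E° − (0.0592/n)·log Q gives log Q = 3(+1.843 − (+1.845))/0.0592 = −0.101.
For Au³⁺(aq) + In(s) → Au(s) + In³⁺(aq), the reaction quotient is Q = [In³⁺(aq)] / [Au³⁺(aq)].
Substituting the known concentrations and solving, log [Au³⁺(aq)] = −1.054 and [Au³⁺(aq)] = 0.088 M.

0.088 M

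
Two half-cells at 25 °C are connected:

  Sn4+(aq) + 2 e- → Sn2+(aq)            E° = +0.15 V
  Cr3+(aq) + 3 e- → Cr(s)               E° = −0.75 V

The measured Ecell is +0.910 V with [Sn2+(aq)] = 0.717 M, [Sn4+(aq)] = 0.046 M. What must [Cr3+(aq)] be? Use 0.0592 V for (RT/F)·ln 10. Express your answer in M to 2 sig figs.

0.0051 M

With Sn⁴⁺/Sn²⁺ at the cathode and Cr³⁺/Cr at the anode, E°cell = +0.15 − (−0.75) = +0.90 V (n = 6).
Since E = E° − (0.0592/n)·log Q, log Q = n(E° − E)/0.0592 = −1.014.
Balancing electrons gives 3 Sn4+(aq) + 2 Cr(s) → 3 Sn2+(aq) + 2 Cr3+(aq); thus Q = ([Sn2+(aq)]^3·[Cr3+(aq)]^2) / [Sn4+(aq)]^3.
Isolating [Cr3+(aq)] in Q = 10^{−1.014} yields log [Cr3+(aq)] = −2.296, i.e. 0.0051 M.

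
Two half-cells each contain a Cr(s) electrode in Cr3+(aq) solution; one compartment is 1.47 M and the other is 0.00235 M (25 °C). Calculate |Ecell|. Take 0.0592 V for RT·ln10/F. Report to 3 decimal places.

For a concentration cell E°cell = 0, since both electrodes use the same couple.
The compartment with the higher Cr3+(aq) concentration (1.47 M) acts as the cathode; ions are reduced there and produced at the dilute (0.00235 M) anode.
With n = 3, Ecell = −(0.0592/3)·log([dilute]/[conc]) = −(0.0592/3)·log(0.00235/1.47) = +0.055 V.

0.055 V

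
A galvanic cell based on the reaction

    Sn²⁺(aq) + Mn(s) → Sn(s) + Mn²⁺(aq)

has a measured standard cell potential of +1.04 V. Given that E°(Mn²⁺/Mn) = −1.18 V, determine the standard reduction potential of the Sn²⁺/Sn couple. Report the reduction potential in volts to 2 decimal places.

−0.14 V

In the reaction as written the Sn²⁺/Sn couple is reduced (cathode) and Mn²⁺/Mn is oxidized (anode), so E°cell = E°(Sn²⁺/Sn) − E°(Mn²⁺/Mn).
E°(Sn²⁺/Sn) = E°cell + E°(anode) = +1.04 + (−1.18) = −0.14 V.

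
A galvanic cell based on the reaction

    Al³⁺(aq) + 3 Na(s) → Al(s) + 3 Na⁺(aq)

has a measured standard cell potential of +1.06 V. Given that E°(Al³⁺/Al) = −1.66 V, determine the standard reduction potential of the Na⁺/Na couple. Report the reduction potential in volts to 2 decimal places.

In the reaction as written the Al³⁺/Al couple is reduced (cathode) and Na⁺/Na is oxidized (anode), so E°cell = E°(Al³⁺/Al) − E°(Na⁺/Na).
E°(Na⁺/Na) = E°(cathode) − E°cell = −1.66 − (+1.06) = −2.72 V.

−2.72 V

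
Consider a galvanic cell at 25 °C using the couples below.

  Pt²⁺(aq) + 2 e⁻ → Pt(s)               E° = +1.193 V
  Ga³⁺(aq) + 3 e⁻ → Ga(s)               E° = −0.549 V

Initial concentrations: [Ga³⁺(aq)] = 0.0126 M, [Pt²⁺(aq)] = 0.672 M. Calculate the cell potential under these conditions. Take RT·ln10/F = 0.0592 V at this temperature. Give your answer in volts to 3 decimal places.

+1.774 V

The Pt²⁺/Pt couple has the more positive E°, so it is the cathode; Ga³⁺/Ga is the anode.
E°cell = E°cat − E°an = +1.193 − (−0.549) = +1.742 V; n = 6.
For the overall reaction 3 Pt²⁺(aq) + 2 Ga(s) → 3 Pt(s) + 2 Ga³⁺(aq), Q = [Ga³⁺(aq)]^2 / [Pt²⁺(aq)]^3 = 0.000523, giving log Q = −3.281.
E = E° − (0.0592/n)·log Q = +1.742 − (0.0592/6)(−3.281) = +1.774 V.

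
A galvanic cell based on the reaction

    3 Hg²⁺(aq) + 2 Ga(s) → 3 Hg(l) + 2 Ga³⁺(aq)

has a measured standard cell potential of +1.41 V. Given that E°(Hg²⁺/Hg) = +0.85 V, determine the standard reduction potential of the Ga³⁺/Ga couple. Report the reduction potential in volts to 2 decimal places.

In the reaction as written the Hg²⁺/Hg couple is reduced (cathode) and Ga³⁺/Ga is oxidized (anode), so E°cell = E°(Hg²⁺/Hg) − E°(Ga³⁺/Ga).
E°(Ga³⁺/Ga) = E°(cathode) − E°cell = +0.85 − (+1.41) = −0.56 V.

−0.56 V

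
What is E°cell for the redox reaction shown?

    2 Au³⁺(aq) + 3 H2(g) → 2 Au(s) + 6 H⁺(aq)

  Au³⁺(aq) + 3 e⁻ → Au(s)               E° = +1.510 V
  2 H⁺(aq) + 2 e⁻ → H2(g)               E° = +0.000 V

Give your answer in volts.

+1.510 V

In the reaction as written, Au³⁺(aq) is reduced (cathode) and H⁺(aq) is produced by oxidation at the anode.
E°cell = E°(cathode) − E°(anode) = +1.510 − (+0.000) = +1.510 V.
The positive value indicates the reaction is spontaneous as written.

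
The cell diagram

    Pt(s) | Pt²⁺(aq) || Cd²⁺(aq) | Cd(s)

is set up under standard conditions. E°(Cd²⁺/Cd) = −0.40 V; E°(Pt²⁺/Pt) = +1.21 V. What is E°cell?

By convention the left-hand electrode in cell notation is the anode (oxidation) and the right-hand electrode is the cathode (reduction).
E°cell = E°(right) − E°(left) = −0.40 − (+1.21) = −1.61 V.
The negative sign shows that, as written, the cell would require an external voltage to drive the reaction.

−1.61 V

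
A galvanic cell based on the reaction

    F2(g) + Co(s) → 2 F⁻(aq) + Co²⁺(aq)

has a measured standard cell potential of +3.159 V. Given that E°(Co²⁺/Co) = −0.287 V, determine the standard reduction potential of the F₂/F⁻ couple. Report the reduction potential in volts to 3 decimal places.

+2.872 V

In the reaction as written the F₂/F⁻ couple is reduced (cathode) and Co²⁺/Co is oxidized (anode), so E°cell = E°(F₂/F⁻) − E°(Co²⁺/Co).
E°(F₂/F⁻) = E°cell + E°(anode) = +3.159 + (−0.287) = +2.872 V.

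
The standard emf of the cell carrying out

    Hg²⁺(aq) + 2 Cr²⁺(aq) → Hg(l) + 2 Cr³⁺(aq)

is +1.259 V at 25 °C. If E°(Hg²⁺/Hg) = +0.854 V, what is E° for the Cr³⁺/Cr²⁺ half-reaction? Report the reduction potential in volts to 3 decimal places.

−0.405 V

In the reaction as written the Hg²⁺/Hg couple is reduced (cathode) and Cr³⁺/Cr²⁺ is oxidized (anode), so E°cell = E°(Hg²⁺/Hg) − E°(Cr³⁺/Cr²⁺).
E°(Cr³⁺/Cr²⁺) = E°(cathode) − E°cell = +0.854 − (+1.259) = −0.405 V.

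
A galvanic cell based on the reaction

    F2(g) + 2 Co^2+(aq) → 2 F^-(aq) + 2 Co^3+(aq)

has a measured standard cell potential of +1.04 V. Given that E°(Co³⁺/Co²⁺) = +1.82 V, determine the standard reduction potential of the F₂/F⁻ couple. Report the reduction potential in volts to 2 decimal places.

In the reaction as written the F₂/F⁻ couple is reduced (cathode) and Co³⁺/Co²⁺ is oxidized (anode), so E°cell = E°(F₂/F⁻) − E°(Co³⁺/Co²⁺).
E°(F₂/F⁻) = E°cell + E°(anode) = +1.04 + (+1.82) = +2.86 V.

+2.86 V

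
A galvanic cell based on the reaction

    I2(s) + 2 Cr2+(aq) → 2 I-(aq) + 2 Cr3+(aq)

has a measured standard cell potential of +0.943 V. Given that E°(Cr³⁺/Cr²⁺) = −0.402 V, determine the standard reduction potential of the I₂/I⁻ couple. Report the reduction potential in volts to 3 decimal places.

In the reaction as written the I₂/I⁻ couple is reduced (cathode) and Cr³⁺/Cr²⁺ is oxidized (anode), so E°cell = E°(I₂/I⁻) − E°(Cr³⁺/Cr²⁺).
E°(I₂/I⁻) = E°cell + E°(anode) = +0.943 + (−0.402) = +0.541 V.

+0.541 V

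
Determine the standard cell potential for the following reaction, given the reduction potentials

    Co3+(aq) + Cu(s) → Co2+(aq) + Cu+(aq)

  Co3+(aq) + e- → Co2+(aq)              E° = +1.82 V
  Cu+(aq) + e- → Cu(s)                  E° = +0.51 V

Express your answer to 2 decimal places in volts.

+1.31 V

In the reaction as written, Co3+(aq) is reduced (cathode) and Cu+(aq) is produced by oxidation at the anode.
E°cell = E°(cathode) − E°(anode) = +1.82 − (+0.51) = +1.31 V.
The positive value indicates the reaction is spontaneous as written.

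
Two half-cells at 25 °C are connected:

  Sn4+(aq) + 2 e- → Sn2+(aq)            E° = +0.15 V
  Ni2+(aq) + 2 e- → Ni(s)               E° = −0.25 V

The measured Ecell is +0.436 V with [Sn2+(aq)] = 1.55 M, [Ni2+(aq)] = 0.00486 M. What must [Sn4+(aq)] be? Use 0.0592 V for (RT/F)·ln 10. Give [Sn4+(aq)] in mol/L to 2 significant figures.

0.12 M

Sn⁴⁺/Sn²⁺ is the cathode (higher E°); E°cell = +0.15 − (−0.25) = +0.40 V with n = 2.
Rearranging E = E° − (0.0592/n)·log Q gives log Q = 2(+0.40 − (+0.436))/0.0592 = −1.216.
The balanced reaction is Sn4+(aq) + Ni(s) → Sn2+(aq) + Ni2+(aq), so Q = ([Sn2+(aq)]·[Ni2+(aq)]) / [Sn4+(aq)].
Substituting the known concentrations and solving, log [Sn4+(aq)] = −0.907 and [Sn4+(aq)] = 0.12 M.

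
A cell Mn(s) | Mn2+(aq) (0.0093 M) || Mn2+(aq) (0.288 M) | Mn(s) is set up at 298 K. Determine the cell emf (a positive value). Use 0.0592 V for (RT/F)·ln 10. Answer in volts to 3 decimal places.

0.044 V

For a concentration cell E°cell = 0, since both electrodes use the same couple.
The compartment with the higher Mn2+(aq) concentration (0.288 M) acts as the cathode; ions are reduced there and produced at the dilute (0.0093 M) anode.
With n = 2, Ecell = −(0.0592/2)·log([dilute]/[conc]) = −(0.0592/2)·log(0.0093/0.288) = +0.044 V.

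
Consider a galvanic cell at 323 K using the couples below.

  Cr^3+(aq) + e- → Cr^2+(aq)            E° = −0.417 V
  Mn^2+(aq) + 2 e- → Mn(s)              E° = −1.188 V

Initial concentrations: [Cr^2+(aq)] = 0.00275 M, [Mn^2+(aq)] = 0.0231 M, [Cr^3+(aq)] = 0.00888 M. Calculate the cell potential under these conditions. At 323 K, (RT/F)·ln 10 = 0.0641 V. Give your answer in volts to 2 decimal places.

+0.86 V

Since E°(Cr³⁺/Cr²⁺) > E°(Mn²⁺/Mn), Cr³⁺/Cr²⁺ serves as the cathode.
The standard potential is −0.417 − (−1.188) = +0.771 V and the balanced reaction transfers n = 2 electrons.
The balanced reaction is 2 Cr^3+(aq) + Mn(s) → 2 Cr^2+(aq) + Mn^2+(aq), so Q = ([Cr^2+(aq)]^2·[Mn^2+(aq)]) / [Cr^3+(aq)]^2 = 0.00222 and log Q = −2.655.
By the Nernst equation, E = +0.771 − (0.0641/2)·(−2.655) = +0.86 V.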